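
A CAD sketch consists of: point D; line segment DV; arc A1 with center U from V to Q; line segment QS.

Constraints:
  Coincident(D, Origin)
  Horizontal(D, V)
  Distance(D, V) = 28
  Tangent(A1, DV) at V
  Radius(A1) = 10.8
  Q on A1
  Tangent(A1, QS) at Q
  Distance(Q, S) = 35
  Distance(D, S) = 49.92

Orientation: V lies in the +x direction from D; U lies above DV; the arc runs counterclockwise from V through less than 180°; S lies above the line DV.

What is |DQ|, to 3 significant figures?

40.7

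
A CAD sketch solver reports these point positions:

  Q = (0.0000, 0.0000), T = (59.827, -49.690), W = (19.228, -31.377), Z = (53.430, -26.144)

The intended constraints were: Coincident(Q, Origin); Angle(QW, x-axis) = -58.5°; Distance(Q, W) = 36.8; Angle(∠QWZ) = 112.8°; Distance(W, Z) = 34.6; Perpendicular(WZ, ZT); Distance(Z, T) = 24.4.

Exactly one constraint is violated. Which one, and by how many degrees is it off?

Perpendicular(WZ, ZT) — off by 6.50°.

Q = (0.00, 0.00) ✓; QW at -58.50° ✓; |QW| = 36.80 ✓; ∠QWZ = 112.8° ✓; |WZ| = 34.60 ✓; ∠(WZ, ZT) = 83.50° ✗; |ZT| = 24.40 ✓.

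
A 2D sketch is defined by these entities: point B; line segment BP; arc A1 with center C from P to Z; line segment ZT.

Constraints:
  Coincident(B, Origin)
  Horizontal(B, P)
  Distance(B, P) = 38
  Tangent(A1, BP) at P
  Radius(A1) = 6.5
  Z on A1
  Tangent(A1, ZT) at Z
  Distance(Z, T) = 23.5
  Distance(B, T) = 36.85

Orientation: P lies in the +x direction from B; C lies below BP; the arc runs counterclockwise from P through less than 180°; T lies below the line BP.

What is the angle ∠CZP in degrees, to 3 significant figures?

53.4°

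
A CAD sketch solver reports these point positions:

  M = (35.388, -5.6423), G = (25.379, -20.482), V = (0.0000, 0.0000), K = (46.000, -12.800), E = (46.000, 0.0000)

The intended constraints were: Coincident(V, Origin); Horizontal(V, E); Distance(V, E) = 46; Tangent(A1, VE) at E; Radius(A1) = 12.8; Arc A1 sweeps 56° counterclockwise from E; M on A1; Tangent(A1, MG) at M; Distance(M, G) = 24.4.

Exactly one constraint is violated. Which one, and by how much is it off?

Distance(M, G) = 24.4 — off by 6.50.

V = (0.00, 0.00) ✓; V.y = 0.00, E.y = 0.00 ✓; |VE| = 46.00 ✓; ∠(KE, EV) = 90.00° ✓; |KE| = 12.80 ✓; bearing(K→M) − bearing(K→E) = 56.00° ✓; |KM| = 12.80 ✓; ∠(KM, MG) = 90.00° ✓; |MG| = 17.90 ✗.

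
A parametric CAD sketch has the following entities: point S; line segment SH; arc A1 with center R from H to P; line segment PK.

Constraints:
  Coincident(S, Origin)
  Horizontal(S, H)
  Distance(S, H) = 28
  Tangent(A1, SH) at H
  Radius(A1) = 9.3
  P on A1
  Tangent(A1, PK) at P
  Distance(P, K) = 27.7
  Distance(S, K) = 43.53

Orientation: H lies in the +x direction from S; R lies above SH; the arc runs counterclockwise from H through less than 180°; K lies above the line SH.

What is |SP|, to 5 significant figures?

38.626

Checks: |RP| = 9.300 ✓; ∠(RP, PK) = 90.00° ✓; |PK| = 27.70 ✓; |SK| = 43.53 ✓.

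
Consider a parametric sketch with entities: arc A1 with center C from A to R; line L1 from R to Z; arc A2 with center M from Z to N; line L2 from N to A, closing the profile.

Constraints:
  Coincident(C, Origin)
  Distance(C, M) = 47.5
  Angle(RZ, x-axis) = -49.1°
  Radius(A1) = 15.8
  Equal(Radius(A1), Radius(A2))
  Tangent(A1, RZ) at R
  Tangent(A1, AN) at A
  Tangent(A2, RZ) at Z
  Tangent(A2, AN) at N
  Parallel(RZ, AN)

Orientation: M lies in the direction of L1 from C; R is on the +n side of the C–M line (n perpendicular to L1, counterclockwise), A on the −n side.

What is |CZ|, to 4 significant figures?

50.06

Tangency of A1 to both parallel lines with radius 15.8 puts R and A at C ± 15.8·n: R = (11.94, 10.34), A = (-11.94, -10.34). Equal radii place Z and N the same way about M: Z = M + 15.8·n = (43.04, -25.56), N = M − 15.8·n = (19.16, -46.25). Then |CZ| = |Z − C| = 50.06.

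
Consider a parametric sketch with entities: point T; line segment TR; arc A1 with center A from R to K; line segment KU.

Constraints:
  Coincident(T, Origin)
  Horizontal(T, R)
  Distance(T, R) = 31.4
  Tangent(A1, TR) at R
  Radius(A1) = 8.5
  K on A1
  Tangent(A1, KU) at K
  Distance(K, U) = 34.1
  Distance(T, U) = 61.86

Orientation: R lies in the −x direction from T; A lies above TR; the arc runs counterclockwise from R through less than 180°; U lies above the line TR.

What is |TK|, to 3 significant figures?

28.7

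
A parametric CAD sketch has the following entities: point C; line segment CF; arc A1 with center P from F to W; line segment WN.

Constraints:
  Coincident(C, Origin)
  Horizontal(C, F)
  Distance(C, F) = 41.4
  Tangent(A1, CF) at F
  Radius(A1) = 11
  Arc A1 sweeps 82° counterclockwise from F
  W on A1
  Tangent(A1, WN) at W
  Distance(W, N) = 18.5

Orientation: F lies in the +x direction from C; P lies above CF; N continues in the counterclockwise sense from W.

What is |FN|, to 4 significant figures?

30.88

C is at the origin; CF is horizontal with |CF| = 41.4 and F on the +x side, so F = (41.40, 0.000). The tangent condition forces PF to be normal to CF, so P = F + (0, 11) = (41.40, 11.00). On A1, F sits at bearing -90° from P; an 82° counterclockwise sweep puts W at bearing -8°, so W = P + 11.0·(cos -8°, sin -8°) = (52.29, 9.469). The tangent condition forces PW to be normal to WN, so WN runs along (−sin -8°, cos -8°); with |WN| = 18.5, N = (54.87, 27.79). Then |FN| = |N − F| = 30.88.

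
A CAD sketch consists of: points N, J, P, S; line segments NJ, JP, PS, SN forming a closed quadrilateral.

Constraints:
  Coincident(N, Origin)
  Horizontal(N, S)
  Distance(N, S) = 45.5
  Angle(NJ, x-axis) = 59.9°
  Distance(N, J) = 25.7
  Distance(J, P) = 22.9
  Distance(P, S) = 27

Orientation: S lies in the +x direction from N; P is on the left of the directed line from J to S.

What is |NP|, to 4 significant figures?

43.58

N is at the origin; N and S share the same y with |NS| = 45.5 and S in +x, so S = (45.5, 0). NJ runs at 59.9° with |NJ| = 25.7, so J = (12.89, 22.23). P is determined by |JP| = 22.9 and |PS| = 27.0 together: it lies at the intersection of circle(J, 22.9) and circle(S, 27.0). With |JS| = 39.47, the foot of the radical line on JS is 17.14 from J and the perpendicular offset is √(22.9² − 17.14²) = 15.18. Taking the left-of-JS solution: P = (35.61, 25.12).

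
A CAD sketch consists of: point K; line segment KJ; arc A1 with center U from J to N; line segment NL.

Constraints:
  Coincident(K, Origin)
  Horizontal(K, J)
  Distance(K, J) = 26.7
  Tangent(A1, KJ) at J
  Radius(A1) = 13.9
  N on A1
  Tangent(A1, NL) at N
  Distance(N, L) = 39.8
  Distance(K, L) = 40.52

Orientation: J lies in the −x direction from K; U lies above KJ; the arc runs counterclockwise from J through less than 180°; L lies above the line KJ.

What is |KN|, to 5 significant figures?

16.299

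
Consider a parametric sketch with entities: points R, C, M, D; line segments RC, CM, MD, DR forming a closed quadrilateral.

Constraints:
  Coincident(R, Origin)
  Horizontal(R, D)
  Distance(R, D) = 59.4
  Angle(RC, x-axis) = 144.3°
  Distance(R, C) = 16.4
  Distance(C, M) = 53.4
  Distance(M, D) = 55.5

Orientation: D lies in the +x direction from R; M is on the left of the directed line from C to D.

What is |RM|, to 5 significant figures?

52.241

Checks: |CM| = 53.40 ✓; |MD| = 55.50 ✓.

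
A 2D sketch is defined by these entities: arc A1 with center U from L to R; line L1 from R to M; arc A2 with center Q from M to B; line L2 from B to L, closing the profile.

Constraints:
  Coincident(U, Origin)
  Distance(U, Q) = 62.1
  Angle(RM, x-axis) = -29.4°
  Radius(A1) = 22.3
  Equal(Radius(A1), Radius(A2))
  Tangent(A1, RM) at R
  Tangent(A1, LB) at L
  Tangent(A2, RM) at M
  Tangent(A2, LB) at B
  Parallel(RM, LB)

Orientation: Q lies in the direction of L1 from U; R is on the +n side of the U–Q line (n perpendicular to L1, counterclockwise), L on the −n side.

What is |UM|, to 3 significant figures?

66.0

Tangency of A1 to both parallel lines with radius 22.3 puts R and L at U ± 22.3·n: R = (10.9, 19.4), L = (-10.9, -19.4). Equal radii place M and B the same way about Q: M = Q + 22.3·n = (65.0, -11.1), B = Q − 22.3·n = (43.2, -49.9). Then |UM| = |M − U| = 66.0.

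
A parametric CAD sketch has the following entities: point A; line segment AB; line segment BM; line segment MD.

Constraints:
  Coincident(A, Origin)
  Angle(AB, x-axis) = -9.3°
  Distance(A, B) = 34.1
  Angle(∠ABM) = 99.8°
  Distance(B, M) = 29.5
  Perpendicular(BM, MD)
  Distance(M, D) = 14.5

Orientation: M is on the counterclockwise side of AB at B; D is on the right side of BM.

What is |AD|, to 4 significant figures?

59.67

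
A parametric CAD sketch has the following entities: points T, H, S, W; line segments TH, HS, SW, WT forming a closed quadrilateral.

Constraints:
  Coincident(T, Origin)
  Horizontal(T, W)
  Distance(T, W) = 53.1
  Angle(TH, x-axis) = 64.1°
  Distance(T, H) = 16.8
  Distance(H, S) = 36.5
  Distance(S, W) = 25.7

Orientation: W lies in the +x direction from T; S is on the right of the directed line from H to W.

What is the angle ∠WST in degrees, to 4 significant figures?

127.5°

T is at the origin; T and W share the same y with |TW| = 53.1 and W in +x, so W = (53.1, 0). TH runs at 64.1° with |TH| = 16.8, so H = (7.338, 15.11). S is determined by |HS| = 36.5 and |SW| = 25.7 together: it lies at the intersection of circle(H, 36.5) and circle(W, 25.7). With |HW| = 48.19, the foot of the radical line on HW is 31.07 from H and the perpendicular offset is √(36.5² − 31.07²) = 19.16. Taking the right-of-HW solution: S = (30.83, -12.82).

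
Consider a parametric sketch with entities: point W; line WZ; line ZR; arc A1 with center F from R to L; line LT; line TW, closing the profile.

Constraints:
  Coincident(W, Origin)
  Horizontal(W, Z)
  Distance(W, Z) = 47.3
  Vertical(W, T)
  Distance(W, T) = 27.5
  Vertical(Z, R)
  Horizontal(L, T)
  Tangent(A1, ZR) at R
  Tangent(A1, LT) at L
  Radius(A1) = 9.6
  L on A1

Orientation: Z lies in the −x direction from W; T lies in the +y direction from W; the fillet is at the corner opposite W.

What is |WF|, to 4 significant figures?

41.73

W is at the origin; W and Z share the same y with |WZ| = 47.3 and Z on the −x side, so Z = (-47.30, 0.000). W and T share the same x with |WT| = 27.5 and T on the +y side, so T = (0.000, 27.50). The virtual corner opposite W is at (-47.30, 27.50). Tangency of A1 to ZR means the radius FR is perpendicular to ZR and A1 meets LT tangentially, so FL is at right angles to LT, with radius 9.6, so the center F sits 9.6 in from both sides at F = (-37.70, 17.90). Then |WF| = |F − W| = 41.73.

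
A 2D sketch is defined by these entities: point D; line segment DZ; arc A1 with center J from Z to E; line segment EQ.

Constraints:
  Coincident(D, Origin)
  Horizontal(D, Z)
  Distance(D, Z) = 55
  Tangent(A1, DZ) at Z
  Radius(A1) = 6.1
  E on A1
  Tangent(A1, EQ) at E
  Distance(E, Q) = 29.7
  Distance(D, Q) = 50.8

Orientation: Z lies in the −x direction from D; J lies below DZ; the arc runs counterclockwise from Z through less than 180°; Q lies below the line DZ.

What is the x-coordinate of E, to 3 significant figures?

-59.5

Checks: |JE| = 6.100 ✓; ∠(JE, EQ) = 90.00° ✓; |EQ| = 29.70 ✓; |DQ| = 50.80 ✓.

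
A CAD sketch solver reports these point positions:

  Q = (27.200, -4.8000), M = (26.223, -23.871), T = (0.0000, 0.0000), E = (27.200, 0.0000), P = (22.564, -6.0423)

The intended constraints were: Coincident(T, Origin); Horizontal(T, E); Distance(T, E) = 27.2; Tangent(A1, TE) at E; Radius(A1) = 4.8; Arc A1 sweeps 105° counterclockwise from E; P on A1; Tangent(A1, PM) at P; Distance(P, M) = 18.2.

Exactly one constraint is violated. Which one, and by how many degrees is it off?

Tangent(A1, PM) at P — off by 3.40°.

T = (0.00, 0.00) ✓; T.y = 0.00, E.y = 0.00 ✓; |TE| = 27.20 ✓; ∠(QE, ET) = 90.00° ✓; |QE| = 4.800 ✓; bearing(Q→P) − bearing(Q→E) = 105.0° ✓; |QP| = 4.800 ✓; ∠(QP, PM) = 93.40° ✗; |PM| = 18.20 ✓.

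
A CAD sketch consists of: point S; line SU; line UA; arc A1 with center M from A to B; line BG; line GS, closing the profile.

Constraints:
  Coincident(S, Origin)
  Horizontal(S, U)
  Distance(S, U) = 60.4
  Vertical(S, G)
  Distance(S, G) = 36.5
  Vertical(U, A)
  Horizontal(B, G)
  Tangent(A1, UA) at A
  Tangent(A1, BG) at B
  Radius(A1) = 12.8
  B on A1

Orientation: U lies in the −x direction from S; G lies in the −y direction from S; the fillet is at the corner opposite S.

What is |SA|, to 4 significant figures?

64.88

S is at the origin; SU is horizontal with |SU| = 60.4 and U on the −x side, so U = (-60.40, 0.000). SG is vertical with |SG| = 36.5 and G on the −y side, so G = (0.000, -36.50). The virtual corner opposite S is at (-60.40, -36.50). Tangency of A1 to UA means the radius MA is perpendicular to UA and since A1 is tangent to BG there, MB ⟂ BG, with radius 12.8, so the center M sits 12.8 in from both sides at M = (-47.60, -23.70). That places the tangent points at A = (-60.40, -23.70) on UA and B = (-47.60, -36.50) on BG. Then |SA| = |A − S| = 64.88.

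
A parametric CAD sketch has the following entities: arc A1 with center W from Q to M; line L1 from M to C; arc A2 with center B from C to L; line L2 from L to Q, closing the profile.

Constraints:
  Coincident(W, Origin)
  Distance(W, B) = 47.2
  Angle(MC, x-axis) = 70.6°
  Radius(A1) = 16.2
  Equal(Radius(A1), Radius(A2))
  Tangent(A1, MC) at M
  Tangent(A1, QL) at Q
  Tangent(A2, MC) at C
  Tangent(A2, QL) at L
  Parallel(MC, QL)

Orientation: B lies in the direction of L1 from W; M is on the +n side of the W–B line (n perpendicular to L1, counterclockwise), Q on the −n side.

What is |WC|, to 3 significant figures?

49.9

Tangency of A1 to both parallel lines with radius 16.2 puts M and Q at W ± 16.2·n: M = (-15.3, 5.38), Q = (15.3, -5.38). Equal radii place C and L the same way about B: C = B + 16.2·n = (0.398, 49.9), L = B − 16.2·n = (31.0, 39.1). Then |WC| = |C − W| = 49.9.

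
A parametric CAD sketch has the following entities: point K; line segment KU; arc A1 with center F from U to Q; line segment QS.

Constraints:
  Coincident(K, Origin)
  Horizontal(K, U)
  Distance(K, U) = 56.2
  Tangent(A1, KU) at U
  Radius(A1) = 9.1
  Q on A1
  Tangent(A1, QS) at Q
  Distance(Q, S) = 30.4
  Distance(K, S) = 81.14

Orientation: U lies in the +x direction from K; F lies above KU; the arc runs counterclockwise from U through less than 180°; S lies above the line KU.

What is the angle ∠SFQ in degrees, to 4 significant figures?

73.34°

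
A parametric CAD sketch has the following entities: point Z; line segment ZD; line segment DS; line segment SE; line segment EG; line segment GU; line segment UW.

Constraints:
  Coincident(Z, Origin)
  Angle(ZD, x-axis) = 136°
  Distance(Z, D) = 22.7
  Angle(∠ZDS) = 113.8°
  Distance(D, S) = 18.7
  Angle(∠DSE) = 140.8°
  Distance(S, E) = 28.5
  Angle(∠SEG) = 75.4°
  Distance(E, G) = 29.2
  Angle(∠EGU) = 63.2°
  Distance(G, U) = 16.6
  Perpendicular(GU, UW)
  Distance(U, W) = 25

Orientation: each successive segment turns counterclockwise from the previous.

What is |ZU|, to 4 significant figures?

23.75

Z is at the origin; ZD runs at 136.0° with length 22.7, so D = (-16.33, 15.77). ∠ZDS = 113.8° gives DS at -157.8° from the x-axis; with |DS| = 18.7, S = (-33.64, 8.703). ∠DSE = 140.8° gives SE at -118.6° from the x-axis; with |SE| = 28.5, E = (-47.29, -16.32). ∠SEG = 75.4° gives EG at -14.00° from the x-axis; with |EG| = 29.2, G = (-18.95, -23.38). ∠EGU = 63.2° gives GU at 102.8° from the x-axis; with |GU| = 16.6, U = (-22.63, -7.196). Then |ZU| = |U − Z| = 23.75.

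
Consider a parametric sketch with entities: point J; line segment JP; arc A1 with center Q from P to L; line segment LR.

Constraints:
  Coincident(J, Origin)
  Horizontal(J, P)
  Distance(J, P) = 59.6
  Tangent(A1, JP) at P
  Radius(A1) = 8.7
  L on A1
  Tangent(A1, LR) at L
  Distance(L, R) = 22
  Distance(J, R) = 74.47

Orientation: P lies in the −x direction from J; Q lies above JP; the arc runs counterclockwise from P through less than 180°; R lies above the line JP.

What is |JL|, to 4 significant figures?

55.05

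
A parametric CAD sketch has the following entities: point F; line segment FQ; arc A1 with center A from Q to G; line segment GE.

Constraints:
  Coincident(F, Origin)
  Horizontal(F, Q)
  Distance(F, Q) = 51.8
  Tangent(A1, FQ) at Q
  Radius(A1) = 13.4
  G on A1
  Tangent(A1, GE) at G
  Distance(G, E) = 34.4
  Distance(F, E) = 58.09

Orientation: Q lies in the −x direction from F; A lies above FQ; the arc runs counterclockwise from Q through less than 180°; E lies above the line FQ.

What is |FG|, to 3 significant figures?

40.3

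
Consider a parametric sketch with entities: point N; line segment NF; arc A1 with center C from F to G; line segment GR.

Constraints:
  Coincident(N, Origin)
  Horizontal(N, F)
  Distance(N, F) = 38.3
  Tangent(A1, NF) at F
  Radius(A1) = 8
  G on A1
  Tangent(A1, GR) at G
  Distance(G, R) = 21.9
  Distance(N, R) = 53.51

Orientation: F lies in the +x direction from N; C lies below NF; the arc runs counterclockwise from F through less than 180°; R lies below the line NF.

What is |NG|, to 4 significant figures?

34.02

N is at the origin; N and F share the same y with |NF| = 38.3 and F on the +x side, so F = (38.30, 0.000). Since A1 is tangent to NF there, CF ⟂ NF, so C = F + (0, -8) = (38.30, -8.000). Since CG ⟂ GR (tangency), |CR| = √(8.0² + 21.9²) = 23.32 regardless of where G sits on A1. So R lies on both circle(N, 53.51) and circle(C, 23.32); the below-NF intersection is R = (43.87, -30.64). G is the foot of the tangent from R: G = (31.66, -12.46).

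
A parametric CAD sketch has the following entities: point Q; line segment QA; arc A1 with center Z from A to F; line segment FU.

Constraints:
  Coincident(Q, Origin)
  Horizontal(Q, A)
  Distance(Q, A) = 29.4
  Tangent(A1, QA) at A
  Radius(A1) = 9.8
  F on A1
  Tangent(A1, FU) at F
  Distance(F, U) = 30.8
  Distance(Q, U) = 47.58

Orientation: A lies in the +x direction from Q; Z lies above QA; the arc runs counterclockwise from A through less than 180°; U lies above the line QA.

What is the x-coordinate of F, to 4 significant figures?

38.00

Q is at the origin; QA is horizontal with |QA| = 29.4 and A on the +x side, so A = (29.40, 0.000). The tangent condition forces ZA to be normal to QA, so Z = A + (0, 9.8) = (29.40, 9.800). Since ZF ⟂ FU (tangency), |ZU| = √(9.8² + 30.8²) = 32.32 regardless of where F sits on A1. So U lies on both circle(Q, 47.58) and circle(Z, 32.32); the above-QA intersection is U = (23.23, 41.53). F is the foot of the tangent from U: F = (38.00, 14.50).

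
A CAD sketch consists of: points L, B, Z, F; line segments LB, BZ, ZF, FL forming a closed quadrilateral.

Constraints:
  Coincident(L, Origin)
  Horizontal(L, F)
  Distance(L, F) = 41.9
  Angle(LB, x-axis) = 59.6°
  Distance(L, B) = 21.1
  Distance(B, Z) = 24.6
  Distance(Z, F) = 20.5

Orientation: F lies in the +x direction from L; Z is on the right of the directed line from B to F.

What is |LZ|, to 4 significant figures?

22.07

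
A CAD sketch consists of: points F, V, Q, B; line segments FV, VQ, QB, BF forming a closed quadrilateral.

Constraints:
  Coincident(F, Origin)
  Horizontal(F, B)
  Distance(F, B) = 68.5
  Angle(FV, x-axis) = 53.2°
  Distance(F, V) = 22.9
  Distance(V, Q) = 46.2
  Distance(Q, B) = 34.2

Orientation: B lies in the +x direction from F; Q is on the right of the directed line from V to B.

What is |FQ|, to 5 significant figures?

44.776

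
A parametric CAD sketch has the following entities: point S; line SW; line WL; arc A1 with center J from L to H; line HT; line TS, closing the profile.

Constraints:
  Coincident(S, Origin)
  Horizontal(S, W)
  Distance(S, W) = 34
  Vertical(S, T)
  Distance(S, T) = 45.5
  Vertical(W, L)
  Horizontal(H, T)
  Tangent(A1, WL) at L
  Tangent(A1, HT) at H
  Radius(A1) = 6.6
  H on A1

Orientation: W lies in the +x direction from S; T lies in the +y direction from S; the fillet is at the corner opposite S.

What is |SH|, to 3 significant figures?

53.1

S is at the origin; S and W share the same y with |SW| = 34.0 and W on the +x side, so W = (34.0, 0.00). ST is vertical with |ST| = 45.5 and T on the +y side, so T = (0.00, 45.5). The virtual corner opposite S is at (34.0, 45.5). A1 meets WL tangentially, so JL is at right angles to WL and tangency of A1 to HT means the radius JH is perpendicular to HT, with radius 6.6, so the center J sits 6.6 in from both sides at J = (27.4, 38.9). That places the tangent points at L = (34.0, 38.9) on WL and H = (27.4, 45.5) on HT. Then |SH| = |H − S| = 53.1.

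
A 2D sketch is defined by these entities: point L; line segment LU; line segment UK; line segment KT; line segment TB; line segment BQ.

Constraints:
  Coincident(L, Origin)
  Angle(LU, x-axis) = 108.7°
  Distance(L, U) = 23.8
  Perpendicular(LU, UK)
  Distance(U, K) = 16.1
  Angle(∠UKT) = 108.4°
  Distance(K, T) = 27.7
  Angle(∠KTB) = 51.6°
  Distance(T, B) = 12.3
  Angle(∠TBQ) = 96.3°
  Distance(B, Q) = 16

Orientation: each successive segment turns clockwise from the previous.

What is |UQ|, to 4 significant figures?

18.28

L is at the origin; LU runs at 108.7° with length 23.8, so U = (-7.631, 22.54). LU is perpendicular to UK, so UK runs at 18.70°; with |UK| = 16.1, K = (7.619, 27.71). ∠UKT = 108.4° gives KT at -52.90° from the x-axis; with |KT| = 27.7, T = (24.33, 5.612). ∠KTB = 51.6° gives TB at 178.7° from the x-axis; with |TB| = 12.3, B = (12.03, 5.891). ∠TBQ = 96.3° gives BQ at 95.00° from the x-axis; with |BQ| = 16.0, Q = (10.64, 21.83). Then |UQ| = |Q − U| = 18.28.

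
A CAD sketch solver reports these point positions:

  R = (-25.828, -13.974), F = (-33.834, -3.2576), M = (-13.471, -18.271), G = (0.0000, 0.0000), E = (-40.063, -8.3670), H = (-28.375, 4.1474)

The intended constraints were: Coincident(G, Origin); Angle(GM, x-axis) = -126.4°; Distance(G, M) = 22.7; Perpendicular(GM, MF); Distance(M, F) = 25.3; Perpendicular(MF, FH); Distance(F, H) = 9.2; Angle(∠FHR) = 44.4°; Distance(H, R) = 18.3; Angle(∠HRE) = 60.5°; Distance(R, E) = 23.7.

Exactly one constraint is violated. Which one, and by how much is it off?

Distance(R, E) = 23.7 — off by 8.40.

G = (0.00, 0.00) ✓; GM at -126.4° ✓; |GM| = 22.70 ✓; ∠(GM, MF) = 90.00° ✓; |MF| = 25.30 ✓; ∠(MF, FH) = 90.00° ✓; |FH| = 9.200 ✓; ∠FHR = 44.40° ✓; |HR| = 18.30 ✓; ∠HRE = 60.50° ✓; |RE| = 15.30 ✗.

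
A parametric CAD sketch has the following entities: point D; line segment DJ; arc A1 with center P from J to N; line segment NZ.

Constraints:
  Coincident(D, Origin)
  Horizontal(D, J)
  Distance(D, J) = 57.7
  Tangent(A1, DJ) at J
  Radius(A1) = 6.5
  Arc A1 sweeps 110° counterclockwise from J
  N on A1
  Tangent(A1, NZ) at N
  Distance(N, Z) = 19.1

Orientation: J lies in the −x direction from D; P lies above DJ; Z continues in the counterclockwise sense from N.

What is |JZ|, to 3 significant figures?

26.7

D is at the origin; DJ is horizontal with |DJ| = 57.7 and J on the −x side, so J = (-57.7, 0.00). Tangency of A1 to DJ means the radius PJ is perpendicular to DJ, so P = J + (0, 6.5) = (-57.7, 6.50). On A1, J sits at bearing -90° from P; a 110° counterclockwise sweep puts N at bearing 20°, so N = P + 6.5·(cos 20°, sin 20°) = (-51.6, 8.72). The tangent condition forces PN to be normal to NZ, so NZ runs along (−sin 20°, cos 20°); with |NZ| = 19.1, Z = (-58.1, 26.7). Then |JZ| = |Z − J| = 26.7.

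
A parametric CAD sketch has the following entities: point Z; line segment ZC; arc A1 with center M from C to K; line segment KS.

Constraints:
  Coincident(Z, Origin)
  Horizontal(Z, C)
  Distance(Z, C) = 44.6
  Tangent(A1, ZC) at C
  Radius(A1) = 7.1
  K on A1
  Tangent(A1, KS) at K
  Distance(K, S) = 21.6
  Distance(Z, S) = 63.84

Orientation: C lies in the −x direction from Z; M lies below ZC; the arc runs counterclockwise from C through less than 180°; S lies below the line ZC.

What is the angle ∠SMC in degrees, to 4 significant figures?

141.3°

Checks: |MK| = 7.100 ✓; ∠(MK, KS) = 90.00° ✓; |KS| = 21.60 ✓; |ZS| = 63.84 ✓.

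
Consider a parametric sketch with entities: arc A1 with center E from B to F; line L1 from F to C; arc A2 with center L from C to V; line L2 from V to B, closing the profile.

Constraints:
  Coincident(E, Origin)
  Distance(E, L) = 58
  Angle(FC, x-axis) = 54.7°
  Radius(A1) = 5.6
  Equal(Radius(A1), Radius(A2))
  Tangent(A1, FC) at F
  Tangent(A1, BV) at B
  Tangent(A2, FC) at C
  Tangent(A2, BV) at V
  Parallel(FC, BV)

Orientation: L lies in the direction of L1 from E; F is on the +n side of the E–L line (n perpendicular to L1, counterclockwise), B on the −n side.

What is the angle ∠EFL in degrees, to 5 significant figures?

84.485°

The slot axis is L1's direction at 54.7°, so u = (cos 54.7°, sin 54.7°) = (0.57786, 0.81614) and n = (−sin 54.7°, cos 54.7°) = (-0.81614, 0.57786). E is at the origin and L lies 58.0 along u from E, so L = 58.0·u = (33.516, 47.336). Tangency of A1 to both parallel lines with radius 5.6 puts F and B at E ± 5.6·n: F = (-4.5704, 3.2360), B = (4.5704, -3.2360). Then cos ∠EFL = FE·FL / (|FE||FL|), giving 84.485°.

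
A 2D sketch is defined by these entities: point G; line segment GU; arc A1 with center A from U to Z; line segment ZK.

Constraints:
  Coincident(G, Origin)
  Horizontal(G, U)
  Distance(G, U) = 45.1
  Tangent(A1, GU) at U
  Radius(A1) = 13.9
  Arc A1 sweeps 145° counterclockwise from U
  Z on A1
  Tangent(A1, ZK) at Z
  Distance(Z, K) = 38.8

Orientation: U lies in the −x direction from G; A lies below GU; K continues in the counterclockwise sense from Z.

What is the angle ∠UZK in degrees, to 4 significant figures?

107.5°

G is at the origin; G and U share the same y with |GU| = 45.1 and U on the −x side, so U = (-45.10, 0.000). Tangency of A1 to GU means the radius AU is perpendicular to GU, so A = U + (0, -13.9) = (-45.10, -13.90). On A1, U sits at bearing 90° from A; a 145° counterclockwise sweep puts Z at bearing 235°, so Z = A + 13.9·(cos 235°, sin 235°) = (-53.07, -25.29). A1 meets ZK tangentially, so AZ is at right angles to ZK, so ZK runs along (−sin 235°, cos 235°); with |ZK| = 38.8, K = (-21.29, -47.54). Then cos ∠UZK = ZU·ZK / (|ZU||ZK|), giving 107.5°.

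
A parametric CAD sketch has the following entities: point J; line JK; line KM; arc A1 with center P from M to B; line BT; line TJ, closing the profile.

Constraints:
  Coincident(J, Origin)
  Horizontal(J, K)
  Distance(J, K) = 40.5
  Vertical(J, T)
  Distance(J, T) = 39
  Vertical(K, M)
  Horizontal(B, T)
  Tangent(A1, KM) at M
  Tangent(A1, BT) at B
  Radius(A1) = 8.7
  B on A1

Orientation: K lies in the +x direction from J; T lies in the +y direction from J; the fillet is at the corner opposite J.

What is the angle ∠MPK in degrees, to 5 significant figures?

73.980°

The virtual corner opposite J is at (40.500, 39.000). Since A1 is tangent to KM there, PM ⟂ KM and since A1 is tangent to BT there, PB ⟂ BT, with radius 8.7, so the center P sits 8.7 in from both sides at P = (31.800, 30.300). That places the tangent points at M = (40.500, 30.300) on KM and B = (31.800, 39.000) on BT. Then cos ∠MPK = PM·PK / (|PM||PK|), giving 73.980°.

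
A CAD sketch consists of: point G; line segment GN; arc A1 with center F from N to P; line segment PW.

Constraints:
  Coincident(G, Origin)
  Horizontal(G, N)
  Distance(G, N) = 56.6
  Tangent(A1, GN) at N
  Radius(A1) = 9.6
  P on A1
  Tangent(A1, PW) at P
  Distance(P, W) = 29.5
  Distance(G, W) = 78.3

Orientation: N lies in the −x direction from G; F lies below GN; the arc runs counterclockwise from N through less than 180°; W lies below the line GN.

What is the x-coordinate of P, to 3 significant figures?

-66.2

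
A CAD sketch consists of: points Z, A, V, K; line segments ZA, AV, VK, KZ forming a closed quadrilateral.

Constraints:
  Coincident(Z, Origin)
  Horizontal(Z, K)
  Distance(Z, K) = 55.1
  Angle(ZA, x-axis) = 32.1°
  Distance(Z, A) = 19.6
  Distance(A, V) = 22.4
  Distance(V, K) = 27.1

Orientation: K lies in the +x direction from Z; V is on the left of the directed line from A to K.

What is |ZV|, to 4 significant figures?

41.93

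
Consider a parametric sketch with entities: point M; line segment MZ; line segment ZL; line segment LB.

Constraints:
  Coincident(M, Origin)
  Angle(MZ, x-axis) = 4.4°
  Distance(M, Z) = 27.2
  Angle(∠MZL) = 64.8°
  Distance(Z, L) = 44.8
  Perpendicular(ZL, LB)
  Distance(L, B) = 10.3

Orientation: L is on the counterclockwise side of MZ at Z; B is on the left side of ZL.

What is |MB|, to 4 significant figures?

36.17

M is at the origin; MZ runs at 4.4° with length 27.2, so Z = 27.2·(cos 4.4°, sin 4.4°) = (27.12, 2.087). ∠MZL = 64.8°, so ZL runs at 4.4° + (180° − 64.8°) = 119.6° from the x-axis; with |ZL| = 44.8, L = Z + 44.8·(cos 119.6°, sin 119.6°) = (4.991, 41.04). ZL is perpendicular to LB; with |LB| = 10.3 on the left of ZL, B = L + 10.3·(-0.8695, -0.4939) = (-3.965, 35.95). Then |MB| = |B − M| = 36.17.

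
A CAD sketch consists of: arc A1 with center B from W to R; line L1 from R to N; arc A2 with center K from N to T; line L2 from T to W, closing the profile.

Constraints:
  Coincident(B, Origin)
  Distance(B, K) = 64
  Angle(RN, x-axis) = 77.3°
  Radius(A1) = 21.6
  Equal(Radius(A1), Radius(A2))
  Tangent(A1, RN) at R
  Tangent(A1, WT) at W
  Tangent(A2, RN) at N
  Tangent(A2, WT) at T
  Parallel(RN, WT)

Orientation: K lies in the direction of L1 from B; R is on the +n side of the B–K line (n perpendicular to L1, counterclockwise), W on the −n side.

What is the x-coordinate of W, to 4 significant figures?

21.07

The slot axis is L1's direction at 77.3°, so u = (cos 77.3°, sin 77.3°) = (0.2198, 0.9755) and n = (−sin 77.3°, cos 77.3°) = (-0.9755, 0.2198). B is at the origin and K lies 64.0 along u from B, so K = 64.0·u = (14.07, 62.43). Tangency of A1 to both parallel lines with radius 21.6 puts R and W at B ± 21.6·n: R = (-21.07, 4.749), W = (21.07, -4.749). So W.x = 21.07.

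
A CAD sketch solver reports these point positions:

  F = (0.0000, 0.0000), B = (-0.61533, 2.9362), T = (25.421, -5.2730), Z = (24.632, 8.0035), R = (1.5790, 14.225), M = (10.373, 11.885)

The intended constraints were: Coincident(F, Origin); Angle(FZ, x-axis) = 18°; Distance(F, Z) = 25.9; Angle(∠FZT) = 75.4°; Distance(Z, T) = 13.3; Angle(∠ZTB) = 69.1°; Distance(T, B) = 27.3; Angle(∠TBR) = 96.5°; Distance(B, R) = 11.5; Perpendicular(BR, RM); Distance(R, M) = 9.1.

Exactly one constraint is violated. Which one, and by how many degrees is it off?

Perpendicular(BR, RM) — off by 3.90°.

F = (0.00, 0.00) ✓; FZ at 18.00° ✓; |FZ| = 25.90 ✓; ∠FZT = 75.40° ✓; |ZT| = 13.30 ✓; ∠ZTB = 69.10° ✓; |TB| = 27.30 ✓; ∠TBR = 96.50° ✓; |BR| = 11.50 ✓; ∠(BR, RM) = 93.90° ✗; |RM| = 9.100 ✓.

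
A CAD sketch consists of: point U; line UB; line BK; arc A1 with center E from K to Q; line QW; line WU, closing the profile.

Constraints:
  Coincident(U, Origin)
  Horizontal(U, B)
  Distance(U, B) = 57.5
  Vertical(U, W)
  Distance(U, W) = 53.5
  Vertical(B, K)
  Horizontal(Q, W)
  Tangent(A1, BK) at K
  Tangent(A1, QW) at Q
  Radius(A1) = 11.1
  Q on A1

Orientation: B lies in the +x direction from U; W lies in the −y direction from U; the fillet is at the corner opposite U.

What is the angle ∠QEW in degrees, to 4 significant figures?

76.55°

U is at the origin; UB is horizontal with |UB| = 57.5 and B on the +x side, so B = (57.50, 0.000). UW is vertical with |UW| = 53.5 and W on the −y side, so W = (0.000, -53.50). The virtual corner opposite U is at (57.50, -53.50). The tangent condition forces EK to be normal to BK and since A1 is tangent to QW there, EQ ⟂ QW, with radius 11.1, so the center E sits 11.1 in from both sides at E = (46.40, -42.40). That places the tangent points at K = (57.50, -42.40) on BK and Q = (46.40, -53.50) on QW. Then cos ∠QEW = EQ·EW / (|EQ||EW|), giving 76.55°.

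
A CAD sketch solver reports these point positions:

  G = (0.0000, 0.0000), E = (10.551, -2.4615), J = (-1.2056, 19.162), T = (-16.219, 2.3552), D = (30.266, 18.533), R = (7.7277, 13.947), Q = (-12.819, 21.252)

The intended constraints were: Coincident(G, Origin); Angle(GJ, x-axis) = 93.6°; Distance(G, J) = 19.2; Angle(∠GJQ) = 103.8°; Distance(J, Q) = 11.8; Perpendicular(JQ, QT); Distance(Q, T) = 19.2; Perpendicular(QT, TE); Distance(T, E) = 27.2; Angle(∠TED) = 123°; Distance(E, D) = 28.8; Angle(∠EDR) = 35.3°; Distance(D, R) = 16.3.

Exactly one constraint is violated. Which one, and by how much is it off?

Distance(D, R) = 16.3 — off by 6.70.

G = (0.00, 0.00) ✓; GJ at 93.60° ✓; |GJ| = 19.20 ✓; ∠GJQ = 103.8° ✓; |JQ| = 11.80 ✓; ∠(JQ, QT) = 90.00° ✓; |QT| = 19.20 ✓; ∠(QT, TE) = 90.00° ✓; |TE| = 27.20 ✓; ∠TED = 123.0° ✓; |ED| = 28.80 ✓; ∠EDR = 35.30° ✓; |DR| = 23.00 ✗.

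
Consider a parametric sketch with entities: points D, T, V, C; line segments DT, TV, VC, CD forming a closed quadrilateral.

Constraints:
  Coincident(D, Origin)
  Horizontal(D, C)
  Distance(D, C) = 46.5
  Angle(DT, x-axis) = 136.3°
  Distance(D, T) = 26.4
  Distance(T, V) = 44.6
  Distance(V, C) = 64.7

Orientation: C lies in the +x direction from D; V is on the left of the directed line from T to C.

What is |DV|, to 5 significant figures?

53.578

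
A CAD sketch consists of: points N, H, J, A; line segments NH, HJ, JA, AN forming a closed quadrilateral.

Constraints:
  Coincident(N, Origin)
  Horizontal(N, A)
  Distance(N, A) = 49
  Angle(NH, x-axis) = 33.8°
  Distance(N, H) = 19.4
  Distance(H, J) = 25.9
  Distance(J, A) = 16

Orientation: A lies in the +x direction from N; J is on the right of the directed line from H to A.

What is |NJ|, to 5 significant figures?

35.469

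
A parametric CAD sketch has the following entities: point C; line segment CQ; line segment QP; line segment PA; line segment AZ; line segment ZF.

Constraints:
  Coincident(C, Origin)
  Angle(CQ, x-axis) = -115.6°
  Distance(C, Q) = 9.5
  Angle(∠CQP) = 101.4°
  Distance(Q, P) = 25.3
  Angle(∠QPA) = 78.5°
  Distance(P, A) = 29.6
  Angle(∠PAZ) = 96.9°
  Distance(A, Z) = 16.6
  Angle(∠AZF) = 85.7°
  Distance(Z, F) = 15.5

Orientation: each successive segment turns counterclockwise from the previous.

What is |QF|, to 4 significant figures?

13.43

C is at the origin; CQ runs at -115.6° with length 9.5, so Q = (-4.105, -8.567). ∠CQP = 101.4° gives QP at -37.00° from the x-axis; with |QP| = 25.3, P = (16.10, -23.79). ∠QPA = 78.5° gives PA at 64.50° from the x-axis; with |PA| = 29.6, A = (28.84, 2.923). ∠PAZ = 96.9° gives AZ at 147.6° from the x-axis; with |AZ| = 16.6, Z = (14.83, 11.82). ∠AZF = 85.7° gives ZF at -118.1° from the x-axis; with |ZF| = 15.5, F = (7.527, -1.855). Then |QF| = |F − Q| = 13.43.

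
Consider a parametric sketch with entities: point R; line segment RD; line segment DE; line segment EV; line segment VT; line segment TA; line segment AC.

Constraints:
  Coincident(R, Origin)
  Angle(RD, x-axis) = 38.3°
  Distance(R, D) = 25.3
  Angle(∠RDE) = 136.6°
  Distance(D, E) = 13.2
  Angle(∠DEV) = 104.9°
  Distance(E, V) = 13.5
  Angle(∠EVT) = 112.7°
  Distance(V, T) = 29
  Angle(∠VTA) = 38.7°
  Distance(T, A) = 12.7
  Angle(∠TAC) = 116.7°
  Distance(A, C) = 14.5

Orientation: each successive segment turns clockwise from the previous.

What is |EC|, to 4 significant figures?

15.32

∠VTA = 38.7° gives TA at 71.20° from the x-axis; with |TA| = 12.7, A = (14.93, -2.355). ∠TAC = 116.7° gives AC at 7.900° from the x-axis; with |AC| = 14.5, C = (29.30, -0.3623). Then |EC| = |C − E| = 15.32.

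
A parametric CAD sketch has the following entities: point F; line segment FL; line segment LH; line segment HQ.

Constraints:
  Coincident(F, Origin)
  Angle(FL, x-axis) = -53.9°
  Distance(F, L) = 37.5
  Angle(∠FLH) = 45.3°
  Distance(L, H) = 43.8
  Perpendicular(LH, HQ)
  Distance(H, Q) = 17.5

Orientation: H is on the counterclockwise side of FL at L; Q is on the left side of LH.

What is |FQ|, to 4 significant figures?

19.68

F is at the origin; FL runs at -53.9° with length 37.5, so L = 37.5·(cos -53.9°, sin -53.9°) = (22.09, -30.30). ∠FLH = 45.3°, so LH runs at -53.9° + (180° − 45.3°) = 80.80° from the x-axis; with |LH| = 43.8, H = L + 43.8·(cos 80.80°, sin 80.80°) = (29.10, 12.94). LH is perpendicular to HQ; with |HQ| = 17.5 on the left of LH, Q = H + 17.5·(-0.9871, 0.1599) = (11.82, 15.73). Then |FQ| = |Q − F| = 19.68.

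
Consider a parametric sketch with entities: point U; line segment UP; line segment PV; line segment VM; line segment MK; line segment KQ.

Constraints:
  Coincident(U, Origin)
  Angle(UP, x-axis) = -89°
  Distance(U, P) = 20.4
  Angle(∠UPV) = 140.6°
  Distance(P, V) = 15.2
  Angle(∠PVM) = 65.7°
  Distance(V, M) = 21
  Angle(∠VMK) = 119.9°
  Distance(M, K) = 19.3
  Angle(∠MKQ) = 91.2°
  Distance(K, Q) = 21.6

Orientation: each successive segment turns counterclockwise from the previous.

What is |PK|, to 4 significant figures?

24.54

U is at the origin; UP runs at -89.0° with length 20.4, so P = (0.3560, -20.40). ∠UPV = 140.6° gives PV at -49.60° from the x-axis; with |PV| = 15.2, V = (10.21, -31.97). ∠PVM = 65.7° gives VM at 64.70° from the x-axis; with |VM| = 21.0, M = (19.18, -12.99). ∠VMK = 119.9° gives MK at 124.8° from the x-axis; with |MK| = 19.3, K = (8.167, 2.862). Then |PK| = |K − P| = 24.54.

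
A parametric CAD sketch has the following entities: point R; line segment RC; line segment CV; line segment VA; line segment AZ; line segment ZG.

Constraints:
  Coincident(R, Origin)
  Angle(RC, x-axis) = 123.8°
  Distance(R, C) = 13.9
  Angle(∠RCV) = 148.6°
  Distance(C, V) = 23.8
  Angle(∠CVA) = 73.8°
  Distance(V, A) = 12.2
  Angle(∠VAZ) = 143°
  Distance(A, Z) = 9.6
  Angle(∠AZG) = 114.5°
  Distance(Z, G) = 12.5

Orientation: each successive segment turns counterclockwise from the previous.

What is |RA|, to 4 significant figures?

32.57

R is at the origin; RC runs at 123.8° with length 13.9, so C = (-7.733, 11.55). ∠RCV = 148.6° gives CV at 155.2° from the x-axis; with |CV| = 23.8, V = (-29.34, 21.53). ∠CVA = 73.8° gives VA at -98.60° from the x-axis; with |VA| = 12.2, A = (-31.16, 9.471). Then |RA| = |A − R| = 32.57.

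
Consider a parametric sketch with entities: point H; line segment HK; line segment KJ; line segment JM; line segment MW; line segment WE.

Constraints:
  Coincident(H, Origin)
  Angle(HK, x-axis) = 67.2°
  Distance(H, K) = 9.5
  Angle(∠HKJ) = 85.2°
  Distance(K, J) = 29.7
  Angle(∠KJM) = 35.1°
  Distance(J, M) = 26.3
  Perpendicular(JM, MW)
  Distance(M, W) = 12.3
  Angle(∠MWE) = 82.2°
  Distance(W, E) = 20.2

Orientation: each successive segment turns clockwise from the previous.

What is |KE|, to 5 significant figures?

19.519

H is at the origin; HK runs at 67.2° with length 9.5, so K = (3.6814, 8.7577). ∠HKJ = 85.2° gives KJ at -27.600° from the x-axis; with |KJ| = 29.7, J = (30.002, -5.0022). ∠KJM = 35.1° gives JM at -172.50° from the x-axis; with |JM| = 26.3, M = (3.9266, -8.4350). The perpendicularity gives MW at right angles to JM, so MW runs at 97.500°; with |MW| = 12.3, W = (2.3212, 3.7597). ∠MWE = 82.2° gives WE at -0.30000° from the x-axis; with |WE| = 20.2, E = (22.521, 3.6540). Then |KE| = |E − K| = 19.519.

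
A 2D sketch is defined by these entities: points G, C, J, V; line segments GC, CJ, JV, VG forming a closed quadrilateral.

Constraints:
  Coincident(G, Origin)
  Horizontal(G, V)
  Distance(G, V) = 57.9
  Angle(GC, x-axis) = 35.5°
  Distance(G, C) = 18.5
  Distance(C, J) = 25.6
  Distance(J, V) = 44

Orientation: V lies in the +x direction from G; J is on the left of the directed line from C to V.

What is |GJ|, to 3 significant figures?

43.2

G is at the origin; G and V share the same y with |GV| = 57.9 and V in +x, so V = (57.9, 0). GC runs at 35.5° with |GC| = 18.5, so C = (15.1, 10.7). J is determined by |CJ| = 25.6 and |JV| = 44.0 together: it lies at the intersection of circle(C, 25.6) and circle(V, 44.0). With |CV| = 44.2, the foot of the radical line on CV is 7.58 from C and the perpendicular offset is √(25.6² − 7.58²) = 24.5. Taking the left-of-CV solution: J = (28.4, 32.6).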